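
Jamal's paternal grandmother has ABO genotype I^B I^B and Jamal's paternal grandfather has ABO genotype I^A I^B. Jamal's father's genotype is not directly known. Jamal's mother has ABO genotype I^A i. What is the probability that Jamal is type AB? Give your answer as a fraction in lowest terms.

3/8

Jamal's father's ABO genotype from I^B I^B × I^A I^B: 1/2 I^A I^B, 1/2 I^B I^B.
Crossing each possibility with the mother I^A i and summing P(type AB): 1/2·1/4 + 1/2·1/2 = 3/8.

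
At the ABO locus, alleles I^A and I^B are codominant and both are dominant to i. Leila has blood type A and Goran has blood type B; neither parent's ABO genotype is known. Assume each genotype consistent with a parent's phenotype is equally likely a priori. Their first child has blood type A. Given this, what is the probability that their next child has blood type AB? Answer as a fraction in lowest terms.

Possible genotypes: Leila ∈ {I^A I^A, I^A i}; Goran ∈ {I^B I^B, I^B i}.
Weight each parental genotype pair by prior × P(type-A child):
  I^A I^A × I^B i: posterior weight 2/3; P(next child type AB) = 1/2.
  I^A i × I^B i: posterior weight 1/3; P(next child type AB) = 1/4.
Weighted sum = 5/12.

5/12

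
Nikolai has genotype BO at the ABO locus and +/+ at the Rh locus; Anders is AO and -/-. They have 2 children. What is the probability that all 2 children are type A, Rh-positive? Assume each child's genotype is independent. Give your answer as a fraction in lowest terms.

ABO cross BO × AO → 1/4 O, 1/4 A, 1/4 B, 1/4 AB.
Rh cross +/+ × -/- → 1 Rh+; so P(type A, Rh-positive) = 1/4 × 1 = 1/4 per child.
All 2 independent: (1/4)^2 = 1/16.

1/16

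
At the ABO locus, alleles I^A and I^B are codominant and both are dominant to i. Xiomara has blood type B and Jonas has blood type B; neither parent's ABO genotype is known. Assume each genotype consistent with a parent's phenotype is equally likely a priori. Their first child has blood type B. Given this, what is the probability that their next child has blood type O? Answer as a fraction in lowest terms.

1/20

Possible genotypes: Xiomara ∈ {I^B I^B, I^B i}; Jonas ∈ {I^B I^B, I^B i}.
Weight each parental genotype pair by prior × P(type-B child):
  I^B I^B × I^B I^B: posterior weight 4/15; P(next child type O) = 0.
  I^B I^B × I^B i: posterior weight 4/15; P(next child type O) = 0.
  I^B i × I^B I^B: posterior weight 4/15; P(next child type O) = 0.
  I^B i × I^B i: posterior weight 1/5; P(next child type O) = 1/4.
Weighted sum = 1/20.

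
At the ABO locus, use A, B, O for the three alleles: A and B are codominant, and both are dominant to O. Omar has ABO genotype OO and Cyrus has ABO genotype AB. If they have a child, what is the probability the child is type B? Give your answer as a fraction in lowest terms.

ABO cross OO × AB → offspring phenotypes: 1/2 A, 1/2 B.
So P(type B) = 1/2.

1/2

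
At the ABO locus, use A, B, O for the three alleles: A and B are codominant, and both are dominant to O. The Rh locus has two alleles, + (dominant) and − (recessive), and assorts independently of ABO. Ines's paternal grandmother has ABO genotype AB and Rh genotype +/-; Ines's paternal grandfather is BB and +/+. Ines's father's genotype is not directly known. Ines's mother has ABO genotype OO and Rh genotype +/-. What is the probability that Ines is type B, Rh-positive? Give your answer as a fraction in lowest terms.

Ines's father's ABO genotype from AB × BB: 1/2 AB, 1/2 BB.
Crossing each possibility with the mother OO and summing P(type B): 1/2·1/2 + 1/2·1 = 3/4.
Similarly for Rh via the father's Rh distribution: P(Rh+) = 7/8.
Independent loci: 3/4 × 7/8 = 21/32.

21/32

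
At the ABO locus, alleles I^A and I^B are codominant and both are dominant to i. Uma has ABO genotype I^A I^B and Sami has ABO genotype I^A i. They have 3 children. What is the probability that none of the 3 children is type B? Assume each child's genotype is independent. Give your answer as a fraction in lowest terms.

ABO cross I^A I^B × I^A i → 1/2 A, 1/4 B, 1/4 AB.
So P(type B) = 1/4 per child.
P(not type B) = 3/4 for one child; (3/4)^3 = 27/64.

27/64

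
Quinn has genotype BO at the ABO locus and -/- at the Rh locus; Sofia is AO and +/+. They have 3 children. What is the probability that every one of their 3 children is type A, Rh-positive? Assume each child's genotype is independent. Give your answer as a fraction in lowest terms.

1/64

ABO cross BO × AO → 1/4 O, 1/4 A, 1/4 B, 1/4 AB.
Rh cross -/- × +/+ → 1 Rh+; so P(type A, Rh-positive) = 1/4 × 1 = 1/4 per child.
All 3 independent: (1/4)^3 = 1/64.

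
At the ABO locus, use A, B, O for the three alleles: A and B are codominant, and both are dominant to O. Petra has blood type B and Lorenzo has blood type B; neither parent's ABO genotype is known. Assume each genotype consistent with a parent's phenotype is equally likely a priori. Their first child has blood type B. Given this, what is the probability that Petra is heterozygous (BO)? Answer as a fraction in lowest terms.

7/15

Possible genotypes: Petra ∈ {BB, BO}; Lorenzo ∈ {BB, BO}.
Weight each parental genotype pair by prior × P(type-B child):
  BB × BB: posterior weight 4/15.
  BB × BO: posterior weight 4/15.
  BO × BB: posterior weight 4/15.
  BO × BO: posterior weight 1/5.
Sum the posterior weight over pairs where Petra is BO: 7/15.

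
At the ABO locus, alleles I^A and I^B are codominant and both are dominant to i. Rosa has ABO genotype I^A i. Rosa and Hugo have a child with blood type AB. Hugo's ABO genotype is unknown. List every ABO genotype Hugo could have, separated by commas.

I^A I^B, I^B I^B, I^B i

For each candidate genotype of Hugo, check whether crossing it with I^A i can produce every observed child phenotype.
  I^A I^A → possible child types {A} ✗
  I^A I^B → possible child types {A, B, AB} ✓
  I^A i → possible child types {O, A} ✗
  I^B I^B → possible child types {B, AB} ✓
  I^B i → possible child types {O, A, B, AB} ✓
  i i → possible child types {O, A} ✗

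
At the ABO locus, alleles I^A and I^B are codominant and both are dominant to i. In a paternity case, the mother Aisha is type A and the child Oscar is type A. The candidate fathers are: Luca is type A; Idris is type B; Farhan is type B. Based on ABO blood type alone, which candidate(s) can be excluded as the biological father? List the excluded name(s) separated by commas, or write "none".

A candidate is excluded only if no genotype consistent with his phenotype could produce a type A child with a type A mother.
Every candidate has at least one consistent genotype combination, so none can be excluded.

none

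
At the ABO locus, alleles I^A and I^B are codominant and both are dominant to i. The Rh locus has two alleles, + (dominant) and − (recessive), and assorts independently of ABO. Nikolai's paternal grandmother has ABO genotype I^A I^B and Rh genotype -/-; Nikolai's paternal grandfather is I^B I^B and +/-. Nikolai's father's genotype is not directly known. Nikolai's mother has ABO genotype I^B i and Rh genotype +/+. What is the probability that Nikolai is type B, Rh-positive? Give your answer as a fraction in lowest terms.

3/4

Nikolai's father's ABO genotype from I^A I^B × I^B I^B: 1/2 I^A I^B, 1/2 I^B I^B.
Crossing each possibility with the mother I^B i and summing P(type B): 1/2·1/2 + 1/2·1 = 3/4.
Similarly for Rh via the father's Rh distribution: P(Rh+) = 1.
Independent loci: 3/4 × 1 = 3/4.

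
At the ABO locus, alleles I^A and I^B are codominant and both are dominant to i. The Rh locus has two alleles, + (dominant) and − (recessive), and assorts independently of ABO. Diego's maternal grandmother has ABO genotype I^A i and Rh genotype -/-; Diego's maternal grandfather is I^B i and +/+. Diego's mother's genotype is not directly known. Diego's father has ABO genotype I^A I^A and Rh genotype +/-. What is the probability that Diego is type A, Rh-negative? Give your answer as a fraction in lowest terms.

3/16

Diego's mother's ABO genotype from I^A i × I^B i: 1/4 I^A I^B, 1/4 I^A i, 1/4 I^B i, 1/4 i i.
Crossing each possibility with the father I^A I^A and summing P(type A): 1/4·1/2 + 1/4·1 + 1/4·1/2 + 1/4·1 = 3/4.
Similarly for Rh via the mother's Rh distribution: P(Rh-) = 1/4.
Independent loci: 3/4 × 1/4 = 3/16.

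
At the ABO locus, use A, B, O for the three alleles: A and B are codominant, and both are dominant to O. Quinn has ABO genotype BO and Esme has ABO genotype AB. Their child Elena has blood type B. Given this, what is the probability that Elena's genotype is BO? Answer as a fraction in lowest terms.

Cross BO × AB → 1/4 AB, 1/4 AO, 1/4 BB, 1/4 BO.
Type-B genotypes among offspring: BB (1/4), BO (1/4); total 1/2.
P(BO | type B) = (1/4) / (1/2) = 1/2.

1/2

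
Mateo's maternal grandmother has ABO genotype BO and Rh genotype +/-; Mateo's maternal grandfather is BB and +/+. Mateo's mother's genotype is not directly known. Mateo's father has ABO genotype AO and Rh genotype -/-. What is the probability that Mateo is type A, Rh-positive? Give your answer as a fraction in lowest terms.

3/32

Mateo's mother's ABO genotype from BO × BB: 1/2 BB, 1/2 BO.
Crossing each possibility with the father AO and summing P(type A): 1/2·0 + 1/2·1/4 = 1/8.
Similarly for Rh via the mother's Rh distribution: P(Rh+) = 3/4.
Independent loci: 1/8 × 3/4 = 3/32.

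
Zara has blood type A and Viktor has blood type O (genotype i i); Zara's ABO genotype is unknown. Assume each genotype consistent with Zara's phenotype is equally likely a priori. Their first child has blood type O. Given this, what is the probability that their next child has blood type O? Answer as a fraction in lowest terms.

Possible genotypes: Zara ∈ {I^A I^A, I^A i}; Viktor ∈ {i i}.
Weight each parental genotype pair by prior × P(type-O child):
  I^A i × i i: posterior weight 1; P(next child type O) = 1/2.
Weighted sum = 1/2.

1/2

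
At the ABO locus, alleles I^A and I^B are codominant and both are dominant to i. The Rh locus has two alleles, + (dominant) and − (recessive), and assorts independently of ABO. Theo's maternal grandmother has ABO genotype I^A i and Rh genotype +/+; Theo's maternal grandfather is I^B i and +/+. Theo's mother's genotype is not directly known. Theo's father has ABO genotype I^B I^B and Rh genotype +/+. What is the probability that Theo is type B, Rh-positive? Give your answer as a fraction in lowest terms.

3/4

Theo's mother's ABO genotype from I^A i × I^B i: 1/4 I^A I^B, 1/4 I^A i, 1/4 I^B i, 1/4 i i.
Crossing each possibility with the father I^B I^B and summing P(type B): 1/4·1/2 + 1/4·1/2 + 1/4·1 + 1/4·1 = 3/4.
Similarly for Rh via the mother's Rh distribution: P(Rh+) = 1.
Independent loci: 3/4 × 1 = 3/4.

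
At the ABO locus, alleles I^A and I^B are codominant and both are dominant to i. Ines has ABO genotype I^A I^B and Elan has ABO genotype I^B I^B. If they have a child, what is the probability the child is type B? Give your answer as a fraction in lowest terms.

1/2

ABO cross I^A I^B × I^B I^B → offspring phenotypes: 1/2 B, 1/2 AB.
So P(type B) = 1/2.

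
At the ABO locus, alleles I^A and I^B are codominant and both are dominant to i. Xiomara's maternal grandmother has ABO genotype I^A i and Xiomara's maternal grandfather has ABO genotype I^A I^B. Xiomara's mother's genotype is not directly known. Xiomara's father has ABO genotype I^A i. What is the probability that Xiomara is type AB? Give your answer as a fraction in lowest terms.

Xiomara's mother's ABO genotype from I^A i × I^A I^B: 1/4 I^A I^A, 1/4 I^A I^B, 1/4 I^A i, 1/4 I^B i.
Crossing each possibility with the father I^A i and summing P(type AB): 1/4·0 + 1/4·1/4 + 1/4·0 + 1/4·1/4 = 1/8.

1/8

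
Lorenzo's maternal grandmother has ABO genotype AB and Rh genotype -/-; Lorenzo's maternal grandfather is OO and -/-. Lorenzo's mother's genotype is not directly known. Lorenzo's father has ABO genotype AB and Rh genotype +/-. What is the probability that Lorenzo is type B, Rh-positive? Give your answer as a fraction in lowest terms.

3/16

Lorenzo's mother's ABO genotype from AB × OO: 1/2 AO, 1/2 BO.
Crossing each possibility with the father AB and summing P(type B): 1/2·1/4 + 1/2·1/2 = 3/8.
Similarly for Rh via the mother's Rh distribution: P(Rh+) = 1/2.
Independent loci: 3/8 × 1/2 = 3/16.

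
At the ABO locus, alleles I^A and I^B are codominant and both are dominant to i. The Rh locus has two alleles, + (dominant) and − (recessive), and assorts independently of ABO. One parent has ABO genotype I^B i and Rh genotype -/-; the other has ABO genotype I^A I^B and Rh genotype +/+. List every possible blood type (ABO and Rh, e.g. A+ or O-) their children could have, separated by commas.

A+, B+, AB+

Gametes from I^B i × I^A I^B give offspring ABO genotypes I^A I^B, I^A i, I^B I^B, I^B i, i.e. phenotypes A, B, AB.
Rh cross -/- × +/+ → phenotypes Rh+.
Combining independently: A+, B+, AB+.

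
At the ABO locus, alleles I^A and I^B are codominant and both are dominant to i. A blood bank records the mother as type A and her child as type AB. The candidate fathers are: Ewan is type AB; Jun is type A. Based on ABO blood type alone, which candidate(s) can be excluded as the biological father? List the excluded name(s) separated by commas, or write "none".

Jun

A candidate is excluded only if no genotype consistent with his phenotype could produce a type AB child with a type A mother.
Jun (type A): no genotype consistent with that phenotype can produce a type-AB child with a type-A mother.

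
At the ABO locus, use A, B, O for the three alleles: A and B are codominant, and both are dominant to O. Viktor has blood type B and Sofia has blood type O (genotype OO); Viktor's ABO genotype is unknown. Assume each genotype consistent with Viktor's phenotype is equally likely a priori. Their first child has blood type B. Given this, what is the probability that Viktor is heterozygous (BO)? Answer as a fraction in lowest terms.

1/3

Possible genotypes: Viktor ∈ {BB, BO}; Sofia ∈ {OO}.
Weight each parental genotype pair by prior × P(type-B child):
  BB × OO: posterior weight 2/3.
  BO × OO: posterior weight 1/3.
Sum the posterior weight over pairs where Viktor is BO: 1/3.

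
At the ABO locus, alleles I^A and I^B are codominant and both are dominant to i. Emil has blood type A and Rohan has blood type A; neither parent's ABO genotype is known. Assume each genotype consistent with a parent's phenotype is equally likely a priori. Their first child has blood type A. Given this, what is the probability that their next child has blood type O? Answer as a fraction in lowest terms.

1/20

Possible genotypes: Emil ∈ {I^A I^A, I^A i}; Rohan ∈ {I^A I^A, I^A i}.
Weight each parental genotype pair by prior × P(type-A child):
  I^A I^A × I^A I^A: posterior weight 4/15; P(next child type O) = 0.
  I^A I^A × I^A i: posterior weight 4/15; P(next child type O) = 0.
  I^A i × I^A I^A: posterior weight 4/15; P(next child type O) = 0.
  I^A i × I^A i: posterior weight 1/5; P(next child type O) = 1/4.
Weighted sum = 1/20.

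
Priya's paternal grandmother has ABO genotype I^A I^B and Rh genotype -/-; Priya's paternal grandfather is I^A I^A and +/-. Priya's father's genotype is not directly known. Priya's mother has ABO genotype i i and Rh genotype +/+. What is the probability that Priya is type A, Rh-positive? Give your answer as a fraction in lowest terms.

3/4

Priya's father's ABO genotype from I^A I^B × I^A I^A: 1/2 I^A I^A, 1/2 I^A I^B.
Crossing each possibility with the mother i i and summing P(type A): 1/2·1 + 1/2·1/2 = 3/4.
Similarly for Rh via the father's Rh distribution: P(Rh+) = 1.
Independent loci: 3/4 × 1 = 3/4.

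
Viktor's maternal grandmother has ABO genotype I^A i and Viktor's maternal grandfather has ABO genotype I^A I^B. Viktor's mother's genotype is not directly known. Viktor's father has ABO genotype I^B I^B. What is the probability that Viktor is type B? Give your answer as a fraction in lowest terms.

1/2

Viktor's mother's ABO genotype from I^A i × I^A I^B: 1/4 I^A I^A, 1/4 I^A I^B, 1/4 I^A i, 1/4 I^B i.
Crossing each possibility with the father I^B I^B and summing P(type B): 1/4·0 + 1/4·1/2 + 1/4·1/2 + 1/4·1 = 1/2.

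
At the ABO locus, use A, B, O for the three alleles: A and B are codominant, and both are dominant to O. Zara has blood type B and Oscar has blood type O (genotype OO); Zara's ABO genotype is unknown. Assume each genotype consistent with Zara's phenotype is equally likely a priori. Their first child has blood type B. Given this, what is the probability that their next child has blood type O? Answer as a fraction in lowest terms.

Possible genotypes: Zara ∈ {BB, BO}; Oscar ∈ {OO}.
Weight each parental genotype pair by prior × P(type-B child):
  BB × OO: posterior weight 2/3; P(next child type O) = 0.
  BO × OO: posterior weight 1/3; P(next child type O) = 1/2.
Weighted sum = 1/6.

1/6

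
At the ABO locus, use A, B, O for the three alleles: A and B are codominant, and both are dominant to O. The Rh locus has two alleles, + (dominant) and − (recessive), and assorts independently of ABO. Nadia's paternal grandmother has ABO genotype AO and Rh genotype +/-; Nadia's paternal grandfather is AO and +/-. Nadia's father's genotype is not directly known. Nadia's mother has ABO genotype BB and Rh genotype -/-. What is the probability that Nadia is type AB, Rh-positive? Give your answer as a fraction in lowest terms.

Nadia's father's ABO genotype from AO × AO: 1/4 AA, 1/2 AO, 1/4 OO.
Crossing each possibility with the mother BB and summing P(type AB): 1/4·1 + 1/2·1/2 + 1/4·0 = 1/2.
Similarly for Rh via the father's Rh distribution: P(Rh+) = 1/2.
Independent loci: 1/2 × 1/2 = 1/4.

1/4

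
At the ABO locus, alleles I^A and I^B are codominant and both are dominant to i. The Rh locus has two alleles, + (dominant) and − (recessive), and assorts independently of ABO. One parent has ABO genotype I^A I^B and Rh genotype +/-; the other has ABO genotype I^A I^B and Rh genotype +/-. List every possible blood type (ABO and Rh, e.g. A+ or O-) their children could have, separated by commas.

A+, A-, B+, B-, AB+, AB-

Gametes from I^A I^B × I^A I^B give offspring ABO genotypes I^A I^A, I^A I^B, I^B I^B, i.e. phenotypes A, B, AB.
Rh cross +/- × +/- → phenotypes Rh+, Rh-.
Combining independently: A+, A-, B+, B-, AB+, AB-.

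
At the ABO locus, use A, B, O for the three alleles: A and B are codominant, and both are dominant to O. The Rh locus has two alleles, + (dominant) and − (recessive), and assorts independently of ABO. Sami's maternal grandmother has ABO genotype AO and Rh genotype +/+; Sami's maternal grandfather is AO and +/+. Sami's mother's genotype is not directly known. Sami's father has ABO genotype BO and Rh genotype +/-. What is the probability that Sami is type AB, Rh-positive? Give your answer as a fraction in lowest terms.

1/4

Sami's mother's ABO genotype from AO × AO: 1/4 AA, 1/2 AO, 1/4 OO.
Crossing each possibility with the father BO and summing P(type AB): 1/4·1/2 + 1/2·1/4 + 1/4·0 = 1/4.
Similarly for Rh via the mother's Rh distribution: P(Rh+) = 1.
Independent loci: 1/4 × 1 = 1/4.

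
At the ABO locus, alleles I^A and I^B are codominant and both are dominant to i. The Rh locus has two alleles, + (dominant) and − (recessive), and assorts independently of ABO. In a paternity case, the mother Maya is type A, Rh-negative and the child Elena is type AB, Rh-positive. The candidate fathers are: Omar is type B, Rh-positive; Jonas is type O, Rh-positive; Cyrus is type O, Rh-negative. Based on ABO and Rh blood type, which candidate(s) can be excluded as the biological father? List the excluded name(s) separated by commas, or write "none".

Jonas, Cyrus

A candidate is excluded only if no genotype consistent with his phenotype could produce a type AB, Rh-positive child with a type A, Rh-negative mother.
Jonas (type O, Rh+): no genotype consistent with that phenotype can produce a type-AB Rh+ child with a type-A mother.
Cyrus (type O, Rh-): no genotype consistent with that phenotype can produce a type-AB Rh+ child with a type-A mother.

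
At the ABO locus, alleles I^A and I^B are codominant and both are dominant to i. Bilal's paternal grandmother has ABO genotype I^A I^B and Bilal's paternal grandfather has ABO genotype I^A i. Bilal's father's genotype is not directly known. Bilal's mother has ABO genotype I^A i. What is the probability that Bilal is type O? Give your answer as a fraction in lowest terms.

1/8

Bilal's father's ABO genotype from I^A I^B × I^A i: 1/4 I^A I^A, 1/4 I^A I^B, 1/4 I^A i, 1/4 I^B i.
Crossing each possibility with the mother I^A i and summing P(type O): 1/4·0 + 1/4·0 + 1/4·1/4 + 1/4·1/4 = 1/8.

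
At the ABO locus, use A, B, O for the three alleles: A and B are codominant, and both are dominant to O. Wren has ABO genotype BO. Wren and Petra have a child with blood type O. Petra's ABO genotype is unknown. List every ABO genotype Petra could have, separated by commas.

For each candidate genotype of Petra, check whether crossing it with BO can produce every observed child phenotype.
  AA → possible child types {A, AB} ✗
  AB → possible child types {A, B, AB} ✗
  AO → possible child types {O, A, B, AB} ✓
  BB → possible child types {B} ✗
  BO → possible child types {O, B} ✓
  OO → possible child types {O, B} ✓

AO, BO, OO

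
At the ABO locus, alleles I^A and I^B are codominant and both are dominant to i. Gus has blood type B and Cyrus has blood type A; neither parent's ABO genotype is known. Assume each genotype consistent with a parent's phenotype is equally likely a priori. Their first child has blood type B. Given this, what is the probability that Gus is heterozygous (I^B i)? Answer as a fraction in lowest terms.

Possible genotypes: Gus ∈ {I^B I^B, I^B i}; Cyrus ∈ {I^A I^A, I^A i}.
Weight each parental genotype pair by prior × P(type-B child):
  I^B I^B × I^A i: posterior weight 2/3.
  I^B i × I^A i: posterior weight 1/3.
Sum the posterior weight over pairs where Gus is I^B i: 1/3.

1/3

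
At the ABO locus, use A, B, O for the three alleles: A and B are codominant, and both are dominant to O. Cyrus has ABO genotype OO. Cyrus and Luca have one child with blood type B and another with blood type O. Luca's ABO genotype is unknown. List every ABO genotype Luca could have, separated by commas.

For each candidate genotype of Luca, check whether crossing it with OO can produce every observed child phenotype.
  AA → possible child types {A} ✗
  AB → possible child types {A, B} ✗
  AO → possible child types {O, A} ✗
  BB → possible child types {B} ✗
  BO → possible child types {O, B} ✓
  OO → possible child types {O} ✗

BO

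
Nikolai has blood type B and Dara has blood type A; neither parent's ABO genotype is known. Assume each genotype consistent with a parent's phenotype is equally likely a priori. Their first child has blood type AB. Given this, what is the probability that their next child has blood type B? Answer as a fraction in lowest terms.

Possible genotypes: Nikolai ∈ {BB, BO}; Dara ∈ {AA, AO}.
Weight each parental genotype pair by prior × P(type-AB child):
  BB × AA: posterior weight 4/9; P(next child type B) = 0.
  BB × AO: posterior weight 2/9; P(next child type B) = 1/2.
  BO × AA: posterior weight 2/9; P(next child type B) = 0.
  BO × AO: posterior weight 1/9; P(next child type B) = 1/4.
Weighted sum = 5/36.

5/36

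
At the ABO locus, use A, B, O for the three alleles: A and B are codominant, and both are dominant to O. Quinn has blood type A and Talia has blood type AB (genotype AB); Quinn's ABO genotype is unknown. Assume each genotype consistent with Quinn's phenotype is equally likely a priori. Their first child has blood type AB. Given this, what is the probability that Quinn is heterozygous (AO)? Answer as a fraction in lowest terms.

1/3

Possible genotypes: Quinn ∈ {AA, AO}; Talia ∈ {AB}.
Weight each parental genotype pair by prior × P(type-AB child):
  AA × AB: posterior weight 2/3.
  AO × AB: posterior weight 1/3.
Sum the posterior weight over pairs where Quinn is AO: 1/3.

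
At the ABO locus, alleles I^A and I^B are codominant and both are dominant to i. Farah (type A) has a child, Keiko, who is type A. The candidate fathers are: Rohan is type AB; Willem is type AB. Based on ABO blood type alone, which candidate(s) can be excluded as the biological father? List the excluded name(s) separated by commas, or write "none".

none

A candidate is excluded only if no genotype consistent with his phenotype could produce a type A child with a type A mother.
Every candidate has at least one consistent genotype combination, so none can be excluded.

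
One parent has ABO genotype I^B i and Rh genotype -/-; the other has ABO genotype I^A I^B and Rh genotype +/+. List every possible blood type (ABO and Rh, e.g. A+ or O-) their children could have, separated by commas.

Gametes from I^B i × I^A I^B give offspring ABO genotypes I^A I^B, I^A i, I^B I^B, I^B i, i.e. phenotypes A, B, AB.
Rh cross -/- × +/+ → phenotypes Rh+.
Combining independently: A+, B+, AB+.

A+, B+, AB+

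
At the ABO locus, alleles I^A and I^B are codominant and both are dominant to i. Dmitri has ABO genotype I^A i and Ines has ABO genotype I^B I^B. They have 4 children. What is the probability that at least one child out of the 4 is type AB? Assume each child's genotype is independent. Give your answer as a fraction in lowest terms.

ABO cross I^A i × I^B I^B → 1/2 B, 1/2 AB.
So P(type AB) = 1/2 per child.
P(none) = (1/2)^4 = 1/16; P(at least one) = 1 − 1/16 = 15/16.

15/16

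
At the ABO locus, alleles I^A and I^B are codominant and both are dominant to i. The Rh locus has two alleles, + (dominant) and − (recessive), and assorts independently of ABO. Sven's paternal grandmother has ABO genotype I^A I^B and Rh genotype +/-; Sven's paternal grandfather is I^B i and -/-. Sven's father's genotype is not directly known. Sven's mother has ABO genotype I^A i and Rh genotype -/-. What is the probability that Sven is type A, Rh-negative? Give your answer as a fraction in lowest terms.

9/32

Sven's father's ABO genotype from I^A I^B × I^B i: 1/4 I^A I^B, 1/4 I^A i, 1/4 I^B I^B, 1/4 I^B i.
Crossing each possibility with the mother I^A i and summing P(type A): 1/4·1/2 + 1/4·3/4 + 1/4·0 + 1/4·1/4 = 3/8.
Similarly for Rh via the father's Rh distribution: P(Rh-) = 3/4.
Independent loci: 3/8 × 3/4 = 9/32.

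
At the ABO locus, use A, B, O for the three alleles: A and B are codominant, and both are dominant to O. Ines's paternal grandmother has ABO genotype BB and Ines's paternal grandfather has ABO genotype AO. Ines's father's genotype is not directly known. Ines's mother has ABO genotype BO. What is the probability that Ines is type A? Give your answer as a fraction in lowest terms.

1/8

Ines's father's ABO genotype from BB × AO: 1/2 AB, 1/2 BO.
Crossing each possibility with the mother BO and summing P(type A): 1/2·1/4 + 1/2·0 = 1/8.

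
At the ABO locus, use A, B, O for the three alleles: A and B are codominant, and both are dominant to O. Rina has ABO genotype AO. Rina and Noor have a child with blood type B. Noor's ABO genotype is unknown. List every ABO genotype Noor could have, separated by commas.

For each candidate genotype of Noor, check whether crossing it with AO can produce every observed child phenotype.
  AA → possible child types {A} ✗
  AB → possible child types {A, B, AB} ✓
  AO → possible child types {O, A} ✗
  BB → possible child types {B, AB} ✓
  BO → possible child types {O, A, B, AB} ✓
  OO → possible child types {O, A} ✗

AB, BB, BO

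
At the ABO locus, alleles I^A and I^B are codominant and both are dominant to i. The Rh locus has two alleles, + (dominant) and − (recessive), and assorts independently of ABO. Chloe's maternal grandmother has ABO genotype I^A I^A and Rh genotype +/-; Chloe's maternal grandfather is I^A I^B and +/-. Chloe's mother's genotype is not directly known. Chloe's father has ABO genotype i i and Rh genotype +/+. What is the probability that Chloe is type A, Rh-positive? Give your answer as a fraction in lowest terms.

Chloe's mother's ABO genotype from I^A I^A × I^A I^B: 1/2 I^A I^A, 1/2 I^A I^B.
Crossing each possibility with the father i i and summing P(type A): 1/2·1 + 1/2·1/2 = 3/4.
Similarly for Rh via the mother's Rh distribution: P(Rh+) = 1.
Independent loci: 3/4 × 1 = 3/4.

3/4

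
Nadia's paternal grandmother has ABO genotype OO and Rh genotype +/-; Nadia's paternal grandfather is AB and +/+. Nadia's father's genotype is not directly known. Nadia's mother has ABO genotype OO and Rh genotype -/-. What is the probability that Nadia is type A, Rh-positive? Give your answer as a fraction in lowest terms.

3/16

Nadia's father's ABO genotype from OO × AB: 1/2 AO, 1/2 BO.
Crossing each possibility with the mother OO and summing P(type A): 1/2·1/2 + 1/2·0 = 1/4.
Similarly for Rh via the father's Rh distribution: P(Rh+) = 3/4.
Independent loci: 1/4 × 3/4 = 3/16.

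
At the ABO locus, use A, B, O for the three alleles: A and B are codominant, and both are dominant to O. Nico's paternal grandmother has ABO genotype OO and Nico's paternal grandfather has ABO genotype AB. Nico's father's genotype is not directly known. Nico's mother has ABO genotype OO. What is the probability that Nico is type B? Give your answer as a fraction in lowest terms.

1/4

Nico's father's ABO genotype from OO × AB: 1/2 AO, 1/2 BO.
Crossing each possibility with the mother OO and summing P(type B): 1/2·0 + 1/2·1/2 = 1/4.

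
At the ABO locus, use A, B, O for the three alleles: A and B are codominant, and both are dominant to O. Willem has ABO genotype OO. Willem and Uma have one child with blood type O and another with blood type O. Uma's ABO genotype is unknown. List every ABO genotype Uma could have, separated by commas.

AO, BO, OO

For each candidate genotype of Uma, check whether crossing it with OO can produce every observed child phenotype.
  AA → possible child types {A} ✗
  AB → possible child types {A, B} ✗
  AO → possible child types {O, A} ✓
  BB → possible child types {B} ✗
  BO → possible child types {O, B} ✓
  OO → possible child types {O} ✓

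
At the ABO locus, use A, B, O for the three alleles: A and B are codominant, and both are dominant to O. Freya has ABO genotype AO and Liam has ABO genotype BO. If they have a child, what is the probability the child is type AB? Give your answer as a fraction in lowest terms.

ABO cross AO × BO → offspring phenotypes: 1/4 O, 1/4 A, 1/4 B, 1/4 AB.
So P(type AB) = 1/4.

1/4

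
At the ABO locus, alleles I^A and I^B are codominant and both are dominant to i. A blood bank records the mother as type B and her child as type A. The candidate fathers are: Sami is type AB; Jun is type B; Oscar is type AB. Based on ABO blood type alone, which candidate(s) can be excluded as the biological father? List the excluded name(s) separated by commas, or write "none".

Jun

A candidate is excluded only if no genotype consistent with his phenotype could produce a type A child with a type B mother.
Jun (type B): no genotype consistent with that phenotype can produce a type-A child with a type-B mother.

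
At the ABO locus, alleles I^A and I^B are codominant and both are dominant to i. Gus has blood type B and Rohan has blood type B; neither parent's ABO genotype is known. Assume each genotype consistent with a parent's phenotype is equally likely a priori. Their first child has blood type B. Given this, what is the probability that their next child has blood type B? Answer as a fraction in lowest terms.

Possible genotypes: Gus ∈ {I^B I^B, I^B i}; Rohan ∈ {I^B I^B, I^B i}.
Weight each parental genotype pair by prior × P(type-B child):
  I^B I^B × I^B I^B: posterior weight 4/15; P(next child type B) = 1.
  I^B I^B × I^B i: posterior weight 4/15; P(next child type B) = 1.
  I^B i × I^B I^B: posterior weight 4/15; P(next child type B) = 1.
  I^B i × I^B i: posterior weight 1/5; P(next child type B) = 3/4.
Weighted sum = 19/20.

19/20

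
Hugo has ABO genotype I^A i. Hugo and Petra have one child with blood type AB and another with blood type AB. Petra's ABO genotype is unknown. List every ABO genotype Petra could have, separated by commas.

For each candidate genotype of Petra, check whether crossing it with I^A i can produce every observed child phenotype.
  I^A I^A → possible child types {A} ✗
  I^A I^B → possible child types {A, B, AB} ✓
  I^A i → possible child types {O, A} ✗
  I^B I^B → possible child types {B, AB} ✓
  I^B i → possible child types {O, A, B, AB} ✓
  i i → possible child types {O, A} ✗

I^A I^B, I^B I^B, I^B i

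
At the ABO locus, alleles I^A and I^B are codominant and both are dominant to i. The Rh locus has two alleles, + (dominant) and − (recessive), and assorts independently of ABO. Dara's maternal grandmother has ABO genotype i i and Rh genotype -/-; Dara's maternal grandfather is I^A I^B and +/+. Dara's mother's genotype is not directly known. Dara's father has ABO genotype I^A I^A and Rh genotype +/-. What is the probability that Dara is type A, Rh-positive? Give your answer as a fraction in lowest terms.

9/16

Dara's mother's ABO genotype from i i × I^A I^B: 1/2 I^A i, 1/2 I^B i.
Crossing each possibility with the father I^A I^A and summing P(type A): 1/2·1 + 1/2·1/2 = 3/4.
Similarly for Rh via the mother's Rh distribution: P(Rh+) = 3/4.
Independent loci: 3/4 × 3/4 = 9/16.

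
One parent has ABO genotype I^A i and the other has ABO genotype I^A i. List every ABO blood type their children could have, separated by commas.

O, A

Gametes from I^A i × I^A i give offspring ABO genotypes I^A I^A, I^A i, i i, i.e. phenotypes O, A.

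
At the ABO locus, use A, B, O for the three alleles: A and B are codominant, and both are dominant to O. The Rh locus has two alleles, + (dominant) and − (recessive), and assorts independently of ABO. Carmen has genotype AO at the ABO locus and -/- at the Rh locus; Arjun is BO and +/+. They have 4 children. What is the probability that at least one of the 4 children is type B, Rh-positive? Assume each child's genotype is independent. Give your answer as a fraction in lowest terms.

175/256

ABO cross AO × BO → 1/4 O, 1/4 A, 1/4 B, 1/4 AB.
Rh cross -/- × +/+ → 1 Rh+; so P(type B, Rh-positive) = 1/4 × 1 = 1/4 per child.
P(none) = (3/4)^4 = 81/256; P(at least one) = 1 − 81/256 = 175/256.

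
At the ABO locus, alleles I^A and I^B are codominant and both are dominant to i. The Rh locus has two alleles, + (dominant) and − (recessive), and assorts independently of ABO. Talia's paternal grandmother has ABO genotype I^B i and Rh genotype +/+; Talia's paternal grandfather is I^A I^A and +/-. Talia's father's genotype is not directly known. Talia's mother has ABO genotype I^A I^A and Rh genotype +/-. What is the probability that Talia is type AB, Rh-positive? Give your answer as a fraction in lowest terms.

7/32

Talia's father's ABO genotype from I^B i × I^A I^A: 1/2 I^A I^B, 1/2 I^A i.
Crossing each possibility with the mother I^A I^A and summing P(type AB): 1/2·1/2 + 1/2·0 = 1/4.
Similarly for Rh via the father's Rh distribution: P(Rh+) = 7/8.
Independent loci: 1/4 × 7/8 = 7/32.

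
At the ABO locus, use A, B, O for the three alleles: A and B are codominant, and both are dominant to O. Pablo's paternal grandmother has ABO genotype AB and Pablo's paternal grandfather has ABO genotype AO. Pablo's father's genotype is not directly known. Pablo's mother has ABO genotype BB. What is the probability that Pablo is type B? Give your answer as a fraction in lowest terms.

Pablo's father's ABO genotype from AB × AO: 1/4 AA, 1/4 AB, 1/4 AO, 1/4 BO.
Crossing each possibility with the mother BB and summing P(type B): 1/4·0 + 1/4·1/2 + 1/4·1/2 + 1/4·1 = 1/2.

1/2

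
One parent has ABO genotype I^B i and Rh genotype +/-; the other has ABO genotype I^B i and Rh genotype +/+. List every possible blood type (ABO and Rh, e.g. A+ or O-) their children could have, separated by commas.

O+, B+

Gametes from I^B i × I^B i give offspring ABO genotypes I^B I^B, I^B i, i i, i.e. phenotypes O, B.
Rh cross +/- × +/+ → phenotypes Rh+.
Combining independently: O+, B+.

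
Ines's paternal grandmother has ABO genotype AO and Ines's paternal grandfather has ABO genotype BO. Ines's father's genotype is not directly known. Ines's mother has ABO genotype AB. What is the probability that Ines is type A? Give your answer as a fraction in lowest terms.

Ines's father's ABO genotype from AO × BO: 1/4 AB, 1/4 AO, 1/4 BO, 1/4 OO.
Crossing each possibility with the mother AB and summing P(type A): 1/4·1/4 + 1/4·1/2 + 1/4·1/4 + 1/4·1/2 = 3/8.

3/8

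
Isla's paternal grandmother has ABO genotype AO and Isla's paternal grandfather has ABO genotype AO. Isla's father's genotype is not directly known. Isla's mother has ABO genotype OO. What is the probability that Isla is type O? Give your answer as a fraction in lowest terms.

1/2

Isla's father's ABO genotype from AO × AO: 1/4 AA, 1/2 AO, 1/4 OO.
Crossing each possibility with the mother OO and summing P(type O): 1/4·0 + 1/2·1/2 + 1/4·1 = 1/2.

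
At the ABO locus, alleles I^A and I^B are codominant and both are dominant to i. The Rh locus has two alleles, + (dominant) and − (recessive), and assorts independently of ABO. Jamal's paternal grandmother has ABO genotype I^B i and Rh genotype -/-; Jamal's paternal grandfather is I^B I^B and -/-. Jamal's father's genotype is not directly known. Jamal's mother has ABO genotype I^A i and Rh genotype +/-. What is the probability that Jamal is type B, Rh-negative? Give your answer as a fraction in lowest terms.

Jamal's father's ABO genotype from I^B i × I^B I^B: 1/2 I^B I^B, 1/2 I^B i.
Crossing each possibility with the mother I^A i and summing P(type B): 1/2·1/2 + 1/2·1/4 = 3/8.
Similarly for Rh via the father's Rh distribution: P(Rh-) = 1/2.
Independent loci: 3/8 × 1/2 = 3/16.

3/16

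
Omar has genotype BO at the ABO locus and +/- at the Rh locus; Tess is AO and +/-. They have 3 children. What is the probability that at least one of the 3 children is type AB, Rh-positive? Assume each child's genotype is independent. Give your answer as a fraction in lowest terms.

ABO cross BO × AO → 1/4 O, 1/4 A, 1/4 B, 1/4 AB.
Rh cross +/- × +/- → 3/4 Rh+, 1/4 Rh-; so P(type AB, Rh-positive) = 1/4 × 3/4 = 3/16 per child.
P(none) = (13/16)^3 = 2197/4096; P(at least one) = 1 − 2197/4096 = 1899/4096.

1899/4096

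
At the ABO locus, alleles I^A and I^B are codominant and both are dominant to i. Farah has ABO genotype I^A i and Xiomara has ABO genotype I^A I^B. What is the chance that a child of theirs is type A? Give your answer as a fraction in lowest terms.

1/2

ABO cross I^A i × I^A I^B → offspring phenotypes: 1/2 A, 1/4 B, 1/4 AB.
So P(type A) = 1/2.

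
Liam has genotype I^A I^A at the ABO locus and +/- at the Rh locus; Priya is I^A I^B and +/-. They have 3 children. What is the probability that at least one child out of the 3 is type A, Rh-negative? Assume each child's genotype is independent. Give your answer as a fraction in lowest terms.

ABO cross I^A I^A × I^A I^B → 1/2 A, 1/2 AB.
Rh cross +/- × +/- → 3/4 Rh+, 1/4 Rh-; so P(type A, Rh-negative) = 1/2 × 1/4 = 1/8 per child.
P(none) = (7/8)^3 = 343/512; P(at least one) = 1 − 343/512 = 169/512.

169/512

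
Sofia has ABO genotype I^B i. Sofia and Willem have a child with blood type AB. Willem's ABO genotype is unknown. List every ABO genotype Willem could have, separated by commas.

For each candidate genotype of Willem, check whether crossing it with I^B i can produce every observed child phenotype.
  I^A I^A → possible child types {A, AB} ✓
  I^A I^B → possible child types {A, B, AB} ✓
  I^A i → possible child types {O, A, B, AB} ✓
  I^B I^B → possible child types {B} ✗
  I^B i → possible child types {O, B} ✗
  i i → possible child types {O, B} ✗

I^A I^A, I^A I^B, I^A i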